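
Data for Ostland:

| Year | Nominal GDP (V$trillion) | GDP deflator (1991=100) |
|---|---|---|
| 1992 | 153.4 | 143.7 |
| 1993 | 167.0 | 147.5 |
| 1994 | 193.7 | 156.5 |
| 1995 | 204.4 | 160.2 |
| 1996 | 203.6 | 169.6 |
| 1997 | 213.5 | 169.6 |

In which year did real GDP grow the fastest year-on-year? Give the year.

1994

1993: real = 167.0/1.475 = 113.22; growth vs 1992 (106.75) = 6.06%.
1994: real = 193.7/1.565 = 123.77; growth vs 1993 (113.22) = 9.32%.
1995: real = 204.4/1.602 = 127.59; growth vs 1994 (123.77) = 3.09%.
1996: real = 203.6/1.696 = 120.05; growth vs 1995 (127.59) = -5.91%.
1997: real = 213.5/1.696 = 125.88; growth vs 1996 (120.05) = 4.86%.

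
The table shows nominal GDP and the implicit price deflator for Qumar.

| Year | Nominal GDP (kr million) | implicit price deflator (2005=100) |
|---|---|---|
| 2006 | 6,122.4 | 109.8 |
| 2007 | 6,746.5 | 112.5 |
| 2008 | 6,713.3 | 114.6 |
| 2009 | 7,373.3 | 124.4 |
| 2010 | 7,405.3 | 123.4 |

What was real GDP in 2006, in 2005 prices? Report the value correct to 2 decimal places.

Real GDP 2006 = 6122.4 / 1.098 = 5575.96.

kr 5,575.96 million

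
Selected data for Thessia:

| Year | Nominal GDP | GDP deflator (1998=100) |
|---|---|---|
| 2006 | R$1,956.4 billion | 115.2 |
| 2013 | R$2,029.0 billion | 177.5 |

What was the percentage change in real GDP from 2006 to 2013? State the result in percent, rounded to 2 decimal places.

Real GDP 2006 = 1956.4 / 1.152 = 1698.26.
Real GDP 2013 = 2029.0 / 1.775 = 1143.10.
Real growth = 1143.10 / 1698.26 − 1 = -0.3269.

-32.69%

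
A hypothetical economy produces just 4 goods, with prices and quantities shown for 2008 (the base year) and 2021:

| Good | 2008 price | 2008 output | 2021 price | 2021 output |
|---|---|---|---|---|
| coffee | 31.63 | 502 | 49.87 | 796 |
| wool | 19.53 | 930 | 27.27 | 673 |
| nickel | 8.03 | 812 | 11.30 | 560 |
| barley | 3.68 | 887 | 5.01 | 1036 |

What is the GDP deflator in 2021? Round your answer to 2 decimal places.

149.19

Nominal GDP 2021 = 49.87·796 + 27.27·673 + 11.30·560 + 5.01·1036 = 69567.59.
Real GDP 2021 (at 2008 prices) = 31.63·796 + 19.53·673 + 8.03·560 + 3.68·1036 = 46630.45.
Deflator = Nominal/Real × 100 = 69567.59/46630.45 × 100 = 149.189.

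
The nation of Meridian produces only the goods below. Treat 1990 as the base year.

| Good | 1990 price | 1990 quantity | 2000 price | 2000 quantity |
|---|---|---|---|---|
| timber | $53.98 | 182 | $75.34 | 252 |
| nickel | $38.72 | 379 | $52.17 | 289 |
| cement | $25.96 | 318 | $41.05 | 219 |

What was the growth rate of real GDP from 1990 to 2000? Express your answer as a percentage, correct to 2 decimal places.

-6.95%

Real GDP 1990 = Nominal GDP 1990 = 53.98·182 + 38.72·379 + 25.96·318 = 32754.52.
Real GDP 2000 (at 1990 prices) = 53.98·252 + 38.72·289 + 25.96·219 = 30478.28.
Real growth = 30478.28/32754.52 − 1 = -0.0695.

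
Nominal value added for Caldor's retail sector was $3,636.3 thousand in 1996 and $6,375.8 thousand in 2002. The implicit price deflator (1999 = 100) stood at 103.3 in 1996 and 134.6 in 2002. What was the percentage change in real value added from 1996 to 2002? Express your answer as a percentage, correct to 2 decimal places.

34.56%

Deflate each year: 1996 → 3636.3/1.033 = 3520.14; 2002 → 6375.8/1.346 = 4736.85.
So real value added changed by 4736.85/3520.14 − 1 = 0.3456, i.e. 34.56%.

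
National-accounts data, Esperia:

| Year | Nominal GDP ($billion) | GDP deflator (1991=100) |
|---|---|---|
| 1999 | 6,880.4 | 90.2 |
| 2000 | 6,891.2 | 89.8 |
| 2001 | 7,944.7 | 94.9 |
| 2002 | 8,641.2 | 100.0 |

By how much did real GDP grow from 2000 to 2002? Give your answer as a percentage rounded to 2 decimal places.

Real GDP 2000 = 6891.2/0.898 = 7673.94.
Real GDP 2002 = 8641.2/1.000 = 8641.20.
Change = 8641.20/7673.94 − 1 = 0.1260.

12.60%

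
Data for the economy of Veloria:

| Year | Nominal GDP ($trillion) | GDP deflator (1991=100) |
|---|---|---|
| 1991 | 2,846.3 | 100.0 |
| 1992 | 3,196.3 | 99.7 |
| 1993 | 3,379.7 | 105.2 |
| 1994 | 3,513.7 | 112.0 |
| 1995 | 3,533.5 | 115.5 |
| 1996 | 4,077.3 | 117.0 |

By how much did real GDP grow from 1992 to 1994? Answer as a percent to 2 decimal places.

-2.14%

Real GDP 1992 = 3196.3/0.997 = 3205.92.
Real GDP 1994 = 3513.7/1.120 = 3137.23.
Change = 3137.23/3205.92 − 1 = -0.0214.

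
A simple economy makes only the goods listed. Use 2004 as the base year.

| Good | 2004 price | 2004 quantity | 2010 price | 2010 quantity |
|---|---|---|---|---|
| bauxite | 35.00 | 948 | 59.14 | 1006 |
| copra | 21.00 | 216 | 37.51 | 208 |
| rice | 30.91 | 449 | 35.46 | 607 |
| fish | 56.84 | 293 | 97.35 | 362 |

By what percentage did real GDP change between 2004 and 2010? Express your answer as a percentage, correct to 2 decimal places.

15.63%

Real GDP 2004 = Nominal GDP 2004 = 35.00·948 + 21.00·216 + 30.91·449 + 56.84·293 = 68248.71.
Real GDP 2010 (at 2004 prices) = 35.00·1006 + 21.00·208 + 30.91·607 + 56.84·362 = 78916.45.
Real growth = 78916.45/68248.71 − 1 = 0.1563.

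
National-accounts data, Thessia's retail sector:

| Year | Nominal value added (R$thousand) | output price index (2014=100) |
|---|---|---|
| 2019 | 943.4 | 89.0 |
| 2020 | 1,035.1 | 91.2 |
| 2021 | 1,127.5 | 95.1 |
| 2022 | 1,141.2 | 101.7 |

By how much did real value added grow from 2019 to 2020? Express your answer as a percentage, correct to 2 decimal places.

Real value added 2019 = 943.4/0.890 = 1060.00.
Real value added 2020 = 1035.1/0.912 = 1134.98.
Change = 1134.98/1060.00 − 1 = 0.0707.

7.07%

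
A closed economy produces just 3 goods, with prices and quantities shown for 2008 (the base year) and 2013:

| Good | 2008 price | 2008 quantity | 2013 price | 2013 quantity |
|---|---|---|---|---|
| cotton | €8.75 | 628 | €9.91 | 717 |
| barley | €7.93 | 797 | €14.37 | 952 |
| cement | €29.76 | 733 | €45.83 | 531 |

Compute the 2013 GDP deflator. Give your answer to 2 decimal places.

Nominal GDP 2013 = 9.91·717 + 14.37·952 + 45.83·531 = 45121.44.
Real GDP 2013 (at 2008 prices) = 8.75·717 + 7.93·952 + 29.76·531 = 29625.67.
Deflator = Nominal/Real × 100 = 45121.44/29625.67 × 100 = 152.305.

152.31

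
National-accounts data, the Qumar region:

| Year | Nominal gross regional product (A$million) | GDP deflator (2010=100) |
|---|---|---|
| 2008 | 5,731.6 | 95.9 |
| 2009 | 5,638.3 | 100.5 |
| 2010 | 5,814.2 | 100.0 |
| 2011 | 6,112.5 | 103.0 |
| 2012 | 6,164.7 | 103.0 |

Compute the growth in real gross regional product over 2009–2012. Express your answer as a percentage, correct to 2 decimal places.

6.68%

Real gross regional product 2009 = 5638.3/1.005 = 5610.25.
Real gross regional product 2012 = 6164.7/1.030 = 5985.15.
Change = 5985.15/5610.25 − 1 = 0.0668.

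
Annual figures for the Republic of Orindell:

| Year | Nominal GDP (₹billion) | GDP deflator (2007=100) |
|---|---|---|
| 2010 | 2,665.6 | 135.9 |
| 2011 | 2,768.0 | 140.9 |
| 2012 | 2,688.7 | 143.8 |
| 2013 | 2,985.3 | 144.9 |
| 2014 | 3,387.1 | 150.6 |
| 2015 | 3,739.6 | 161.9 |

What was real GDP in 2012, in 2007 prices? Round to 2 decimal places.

₹1,869.75 billion

Real GDP 2012 = 2688.7 / 1.438 = 1869.75.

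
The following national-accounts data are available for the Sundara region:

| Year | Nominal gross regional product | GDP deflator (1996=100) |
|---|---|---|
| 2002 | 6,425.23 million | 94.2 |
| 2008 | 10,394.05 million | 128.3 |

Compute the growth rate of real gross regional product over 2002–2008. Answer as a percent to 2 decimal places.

Deflate each year: 2002 → 6425.23/0.942 = 6820.84; 2008 → 10394.05/1.283 = 8101.36.
So real gross regional product changed by 8101.36/6820.84 − 1 = 0.1877, i.e. 18.77%.

18.77%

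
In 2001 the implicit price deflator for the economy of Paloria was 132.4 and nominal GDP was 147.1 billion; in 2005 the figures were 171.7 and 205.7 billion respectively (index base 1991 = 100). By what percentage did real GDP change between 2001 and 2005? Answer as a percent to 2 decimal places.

7.83%

Real GDP 2001 = 147.1 / 1.324 = 111.10.
Real GDP 2005 = 205.7 / 1.717 = 119.80.
Real growth = 119.80 / 111.10 − 1 = 0.0783.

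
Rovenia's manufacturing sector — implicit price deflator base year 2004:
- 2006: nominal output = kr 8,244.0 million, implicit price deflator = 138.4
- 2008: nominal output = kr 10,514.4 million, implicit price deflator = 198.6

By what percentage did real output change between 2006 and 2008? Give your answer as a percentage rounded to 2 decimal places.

Real output 2006 = 8244.0 / 1.384 = 5956.65.
Real output 2008 = 10514.4 / 1.986 = 5294.26.
Real growth = 5294.26 / 5956.65 − 1 = -0.1112.

-11.12%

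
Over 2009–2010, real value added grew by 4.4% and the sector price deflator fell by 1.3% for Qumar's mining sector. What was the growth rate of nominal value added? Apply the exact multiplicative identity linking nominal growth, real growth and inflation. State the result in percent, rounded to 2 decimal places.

(1 + g_nom) = (1 + g_real)(1 + π) = 1.0440 × 0.9870 = 1.03043.

3.04%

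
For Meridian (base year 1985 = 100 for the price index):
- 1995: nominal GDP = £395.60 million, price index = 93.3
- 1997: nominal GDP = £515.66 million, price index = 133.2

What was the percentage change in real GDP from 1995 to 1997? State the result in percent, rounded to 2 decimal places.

-8.70%

Deflate each year: 1995 → 395.60/0.933 = 424.01; 1997 → 515.66/1.332 = 387.13.
So real GDP changed by 387.13/424.01 − 1 = -0.0870, i.e. -8.70%.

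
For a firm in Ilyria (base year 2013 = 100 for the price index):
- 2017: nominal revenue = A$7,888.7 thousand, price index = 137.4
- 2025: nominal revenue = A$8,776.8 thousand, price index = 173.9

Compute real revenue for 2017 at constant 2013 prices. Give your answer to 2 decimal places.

Real revenue = Nominal / (price index/100) = 7888.7 / 1.374 = 5741.41.

A$5,741.41 thousand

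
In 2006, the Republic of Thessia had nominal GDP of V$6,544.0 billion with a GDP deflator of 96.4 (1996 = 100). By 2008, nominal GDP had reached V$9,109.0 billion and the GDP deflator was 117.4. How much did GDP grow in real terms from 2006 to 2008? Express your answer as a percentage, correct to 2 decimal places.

Deflate each year: 2006 → 6544.0/0.964 = 6788.38; 2008 → 9109.0/1.174 = 7758.94.
So real GDP changed by 7758.94/6788.38 − 1 = 0.1430, i.e. 14.30%.

14.30%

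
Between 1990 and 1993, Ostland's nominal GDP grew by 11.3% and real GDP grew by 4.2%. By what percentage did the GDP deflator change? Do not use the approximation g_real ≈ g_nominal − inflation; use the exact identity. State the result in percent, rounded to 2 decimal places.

6.81%

(1 + g_nom) = (1 + g_real)(1 + π), so π = 1.1130 / 1.0420 − 1 = 0.06814.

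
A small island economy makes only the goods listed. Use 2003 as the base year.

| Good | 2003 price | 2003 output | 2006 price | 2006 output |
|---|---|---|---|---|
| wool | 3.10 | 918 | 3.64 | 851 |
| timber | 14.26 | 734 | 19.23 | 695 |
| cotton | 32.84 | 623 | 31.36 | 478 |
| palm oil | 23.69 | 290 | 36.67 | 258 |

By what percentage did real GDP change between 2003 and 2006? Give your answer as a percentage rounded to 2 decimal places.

-15.46%

Real GDP 2003 = Nominal GDP 2003 = 3.10·918 + 14.26·734 + 32.84·623 + 23.69·290 = 40642.06.
Real GDP 2006 (at 2003 prices) = 3.10·851 + 14.26·695 + 32.84·478 + 23.69·258 = 34358.34.
Real growth = 34358.34/40642.06 − 1 = -0.1546.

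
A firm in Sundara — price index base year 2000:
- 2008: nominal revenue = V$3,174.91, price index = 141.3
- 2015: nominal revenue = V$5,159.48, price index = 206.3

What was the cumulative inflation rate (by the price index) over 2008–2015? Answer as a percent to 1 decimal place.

46.0%

Price-level change = 206.3 / 141.3 − 1 = 0.4600.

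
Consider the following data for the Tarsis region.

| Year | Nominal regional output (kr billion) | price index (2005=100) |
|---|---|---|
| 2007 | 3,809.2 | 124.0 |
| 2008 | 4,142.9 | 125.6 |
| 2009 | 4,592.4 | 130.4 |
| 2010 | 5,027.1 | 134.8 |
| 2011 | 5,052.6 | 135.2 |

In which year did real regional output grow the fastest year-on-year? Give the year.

2008

2008: real = 4142.9/1.256 = 3298.49; growth vs 2007 (3071.94) = 7.37%.
2009: real = 4592.4/1.304 = 3521.78; growth vs 2008 (3298.49) = 6.77%.
2010: real = 5027.1/1.348 = 3729.30; growth vs 2009 (3521.78) = 5.89%.
2011: real = 5052.6/1.352 = 3737.13; growth vs 2010 (3729.30) = 0.21%.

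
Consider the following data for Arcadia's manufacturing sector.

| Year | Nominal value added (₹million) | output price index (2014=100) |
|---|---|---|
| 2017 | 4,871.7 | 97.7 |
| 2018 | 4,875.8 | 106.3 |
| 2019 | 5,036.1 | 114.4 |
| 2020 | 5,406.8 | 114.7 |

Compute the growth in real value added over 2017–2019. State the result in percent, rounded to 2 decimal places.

-11.72%

Real value added 2017 = 4871.7/0.977 = 4986.39.
Real value added 2019 = 5036.1/1.144 = 4402.19.
Change = 4402.19/4986.39 − 1 = -0.1172.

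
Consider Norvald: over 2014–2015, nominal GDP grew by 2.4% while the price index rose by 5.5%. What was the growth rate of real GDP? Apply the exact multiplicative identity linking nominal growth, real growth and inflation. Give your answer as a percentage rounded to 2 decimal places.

-2.94%

(1 + g_nom) = (1 + g_real)(1 + π), so g_real = 1.0240 / 1.0550 − 1 = -0.02938.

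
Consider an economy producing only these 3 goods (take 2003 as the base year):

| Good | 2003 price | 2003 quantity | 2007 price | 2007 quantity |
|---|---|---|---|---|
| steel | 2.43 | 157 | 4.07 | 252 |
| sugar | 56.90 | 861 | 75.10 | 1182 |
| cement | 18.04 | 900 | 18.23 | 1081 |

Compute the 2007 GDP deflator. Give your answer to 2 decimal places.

Nominal GDP 2007 = 4.07·252 + 75.10·1182 + 18.23·1081 = 109500.47.
Real GDP 2007 (at 2003 prices) = 2.43·252 + 56.90·1182 + 18.04·1081 = 87369.40.
Deflator = Nominal/Real × 100 = 109500.47/87369.40 × 100 = 125.330.

125.33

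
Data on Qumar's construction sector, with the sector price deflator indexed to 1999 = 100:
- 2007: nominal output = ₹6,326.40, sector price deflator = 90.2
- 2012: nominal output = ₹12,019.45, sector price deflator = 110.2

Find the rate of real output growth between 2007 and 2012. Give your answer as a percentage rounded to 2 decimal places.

Deflate each year: 2007 → 6326.40/0.902 = 7013.75; 2012 → 12019.45/1.102 = 10906.94.
So real output changed by 10906.94/7013.75 − 1 = 0.5551, i.e. 55.51%.

55.51%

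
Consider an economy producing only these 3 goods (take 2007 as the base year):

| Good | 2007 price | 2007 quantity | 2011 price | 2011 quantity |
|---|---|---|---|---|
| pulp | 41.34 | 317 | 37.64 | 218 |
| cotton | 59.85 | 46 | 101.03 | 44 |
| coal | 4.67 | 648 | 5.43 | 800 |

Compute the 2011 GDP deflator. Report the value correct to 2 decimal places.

110.49

Nominal GDP 2011 = 37.64·218 + 101.03·44 + 5.43·800 = 16994.84.
Real GDP 2011 (at 2007 prices) = 41.34·218 + 59.85·44 + 4.67·800 = 15381.52.
Deflator = Nominal/Real × 100 = 16994.84/15381.52 × 100 = 110.489.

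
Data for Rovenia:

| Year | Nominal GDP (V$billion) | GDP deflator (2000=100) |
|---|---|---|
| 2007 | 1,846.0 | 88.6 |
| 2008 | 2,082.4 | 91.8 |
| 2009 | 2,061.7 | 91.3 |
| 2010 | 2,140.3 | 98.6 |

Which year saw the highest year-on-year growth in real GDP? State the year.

2008

2008: real = 2082.4/0.918 = 2268.41; growth vs 2007 (2083.52) = 8.87%.
2009: real = 2061.7/0.913 = 2258.16; growth vs 2008 (2268.41) = -0.45%.
2010: real = 2140.3/0.986 = 2170.69; growth vs 2009 (2258.16) = -3.87%.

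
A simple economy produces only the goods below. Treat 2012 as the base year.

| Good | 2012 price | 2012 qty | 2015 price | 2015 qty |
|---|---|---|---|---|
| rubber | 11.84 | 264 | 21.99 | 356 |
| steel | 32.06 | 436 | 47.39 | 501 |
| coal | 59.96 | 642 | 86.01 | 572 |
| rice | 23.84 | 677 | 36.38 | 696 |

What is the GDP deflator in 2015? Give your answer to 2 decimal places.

149.07

Nominal GDP 2015 = 21.99·356 + 47.39·501 + 86.01·572 + 36.38·696 = 106089.03.
Real GDP 2015 (at 2012 prices) = 11.84·356 + 32.06·501 + 59.96·572 + 23.84·696 = 71166.86.
Deflator = Nominal/Real × 100 = 106089.03/71166.86 × 100 = 149.071.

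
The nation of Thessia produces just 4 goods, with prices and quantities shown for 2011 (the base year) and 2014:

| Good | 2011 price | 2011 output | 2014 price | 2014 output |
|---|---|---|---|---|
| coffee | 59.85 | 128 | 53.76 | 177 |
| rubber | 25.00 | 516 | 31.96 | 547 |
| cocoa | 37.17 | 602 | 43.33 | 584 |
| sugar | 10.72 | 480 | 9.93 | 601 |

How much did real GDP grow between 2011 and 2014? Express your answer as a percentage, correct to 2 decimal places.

Real GDP 2011 = Nominal GDP 2011 = 59.85·128 + 25.00·516 + 37.17·602 + 10.72·480 = 48082.74.
Real GDP 2014 (at 2011 prices) = 59.85·177 + 25.00·547 + 37.17·584 + 10.72·601 = 52418.45.
Real growth = 52418.45/48082.74 − 1 = 0.0902.

9.02%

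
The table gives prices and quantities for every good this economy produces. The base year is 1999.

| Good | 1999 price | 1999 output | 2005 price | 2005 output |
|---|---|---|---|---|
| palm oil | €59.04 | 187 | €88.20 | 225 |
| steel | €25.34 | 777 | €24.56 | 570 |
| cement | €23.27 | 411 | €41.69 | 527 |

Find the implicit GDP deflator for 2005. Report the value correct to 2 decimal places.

139.57

Nominal GDP 2005 = 88.20·225 + 24.56·570 + 41.69·527 = 55814.83.
Real GDP 2005 (at 1999 prices) = 59.04·225 + 25.34·570 + 23.27·527 = 39991.09.
Deflator = Nominal/Real × 100 = 55814.83/39991.09 × 100 = 139.568.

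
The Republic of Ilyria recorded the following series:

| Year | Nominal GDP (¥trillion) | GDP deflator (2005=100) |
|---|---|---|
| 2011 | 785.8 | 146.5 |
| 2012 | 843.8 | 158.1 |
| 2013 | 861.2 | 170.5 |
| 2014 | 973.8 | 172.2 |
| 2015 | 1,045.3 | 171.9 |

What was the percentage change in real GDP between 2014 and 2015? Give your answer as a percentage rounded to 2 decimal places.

Real GDP 2014 = 973.8/1.722 = 565.51.
Real GDP 2015 = 1045.3/1.719 = 608.09.
Change = 608.09/565.51 − 1 = 0.0753.

7.53%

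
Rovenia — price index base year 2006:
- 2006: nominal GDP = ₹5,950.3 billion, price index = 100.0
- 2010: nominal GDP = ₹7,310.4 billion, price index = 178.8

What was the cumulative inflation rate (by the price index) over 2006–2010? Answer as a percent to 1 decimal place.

Price-level change = 178.8 / 100.0 − 1 = 0.7880.

78.8%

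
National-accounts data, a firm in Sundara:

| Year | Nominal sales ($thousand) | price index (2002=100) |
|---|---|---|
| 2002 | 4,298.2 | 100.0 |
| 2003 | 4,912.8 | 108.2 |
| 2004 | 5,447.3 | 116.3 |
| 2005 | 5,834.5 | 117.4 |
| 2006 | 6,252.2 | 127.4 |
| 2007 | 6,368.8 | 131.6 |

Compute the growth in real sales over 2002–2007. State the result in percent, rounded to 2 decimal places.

12.59%

Real sales 2002 = 4298.2/1.000 = 4298.20.
Real sales 2007 = 6368.8/1.316 = 4839.51.
Change = 4839.51/4298.20 − 1 = 0.1259.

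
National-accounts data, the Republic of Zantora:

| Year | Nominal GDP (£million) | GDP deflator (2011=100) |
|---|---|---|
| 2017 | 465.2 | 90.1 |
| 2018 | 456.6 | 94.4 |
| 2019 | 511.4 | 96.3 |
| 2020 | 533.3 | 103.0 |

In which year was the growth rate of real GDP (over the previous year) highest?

2019

2018: real = 456.6/0.944 = 483.69; growth vs 2017 (516.32) = -6.32%.
2019: real = 511.4/0.963 = 531.05; growth vs 2018 (483.69) = 9.79%.
2020: real = 533.3/1.030 = 517.77; growth vs 2019 (531.05) = -2.50%.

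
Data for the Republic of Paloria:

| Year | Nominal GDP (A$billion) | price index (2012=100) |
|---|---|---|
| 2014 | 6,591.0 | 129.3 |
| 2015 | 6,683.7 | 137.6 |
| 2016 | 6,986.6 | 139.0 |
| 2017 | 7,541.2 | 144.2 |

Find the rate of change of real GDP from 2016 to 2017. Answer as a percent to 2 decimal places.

4.05%

Real GDP 2016 = 6986.6/1.390 = 5026.33.
Real GDP 2017 = 7541.2/1.442 = 5229.68.
Change = 5229.68/5026.33 − 1 = 0.0405.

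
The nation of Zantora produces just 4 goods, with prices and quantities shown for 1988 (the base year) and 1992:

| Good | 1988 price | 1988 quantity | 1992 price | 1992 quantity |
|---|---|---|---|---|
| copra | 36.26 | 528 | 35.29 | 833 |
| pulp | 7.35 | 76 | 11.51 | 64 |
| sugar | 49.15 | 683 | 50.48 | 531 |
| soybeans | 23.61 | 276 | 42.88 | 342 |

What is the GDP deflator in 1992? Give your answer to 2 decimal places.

110.42

Nominal GDP 1992 = 35.29·833 + 11.51·64 + 50.48·531 + 42.88·342 = 71603.05.
Real GDP 1992 (at 1988 prices) = 36.26·833 + 7.35·64 + 49.15·531 + 23.61·342 = 64848.25.
Deflator = Nominal/Real × 100 = 71603.05/64848.25 × 100 = 110.416.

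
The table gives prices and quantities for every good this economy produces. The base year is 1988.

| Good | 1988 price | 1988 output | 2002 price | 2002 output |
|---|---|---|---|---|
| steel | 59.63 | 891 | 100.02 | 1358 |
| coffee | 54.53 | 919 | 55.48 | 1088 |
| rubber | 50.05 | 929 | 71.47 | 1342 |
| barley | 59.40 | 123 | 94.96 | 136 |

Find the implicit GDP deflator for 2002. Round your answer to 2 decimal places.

Nominal GDP 2002 = 100.02·1358 + 55.48·1088 + 71.47·1342 + 94.96·136 = 305016.70.
Real GDP 2002 (at 1988 prices) = 59.63·1358 + 54.53·1088 + 50.05·1342 + 59.40·136 = 215551.68.
Deflator = Nominal/Real × 100 = 305016.70/215551.68 × 100 = 141.505.

141.51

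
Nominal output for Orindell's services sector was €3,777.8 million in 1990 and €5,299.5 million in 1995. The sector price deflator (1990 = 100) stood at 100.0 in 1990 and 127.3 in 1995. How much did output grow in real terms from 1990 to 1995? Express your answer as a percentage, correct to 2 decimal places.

Deflate each year: 1990 → 3777.8/1.000 = 3777.80; 1995 → 5299.5/1.273 = 4163.00.
So real output changed by 4163.00/3777.80 − 1 = 0.1020, i.e. 10.20%.

10.20%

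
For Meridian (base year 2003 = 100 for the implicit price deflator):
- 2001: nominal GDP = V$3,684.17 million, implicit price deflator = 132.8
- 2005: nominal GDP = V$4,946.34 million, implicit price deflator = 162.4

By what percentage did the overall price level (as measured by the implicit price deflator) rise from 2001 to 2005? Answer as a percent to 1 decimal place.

22.3%

Price-level change = 162.4 / 132.8 − 1 = 0.2229.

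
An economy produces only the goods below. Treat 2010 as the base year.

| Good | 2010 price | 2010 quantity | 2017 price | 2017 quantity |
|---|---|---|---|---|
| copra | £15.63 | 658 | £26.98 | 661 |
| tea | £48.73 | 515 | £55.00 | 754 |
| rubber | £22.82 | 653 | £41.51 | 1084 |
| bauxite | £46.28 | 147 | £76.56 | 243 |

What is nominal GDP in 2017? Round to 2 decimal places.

£122904.70

Nominal GDP 2017 = Σ (p_2017 × q_2017) = 26.98·661 + 55.00·754 + 41.51·1084 + 76.56·243 = 122904.70.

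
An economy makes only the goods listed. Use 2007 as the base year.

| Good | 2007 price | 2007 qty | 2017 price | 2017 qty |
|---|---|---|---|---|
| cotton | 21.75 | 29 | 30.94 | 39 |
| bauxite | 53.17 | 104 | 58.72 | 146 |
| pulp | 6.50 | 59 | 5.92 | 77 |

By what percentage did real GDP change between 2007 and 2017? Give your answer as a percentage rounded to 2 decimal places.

Real GDP 2007 = Nominal GDP 2007 = 21.75·29 + 53.17·104 + 6.50·59 = 6543.93.
Real GDP 2017 (at 2007 prices) = 21.75·39 + 53.17·146 + 6.50·77 = 9111.57.
Real growth = 9111.57/6543.93 − 1 = 0.3924.

39.24%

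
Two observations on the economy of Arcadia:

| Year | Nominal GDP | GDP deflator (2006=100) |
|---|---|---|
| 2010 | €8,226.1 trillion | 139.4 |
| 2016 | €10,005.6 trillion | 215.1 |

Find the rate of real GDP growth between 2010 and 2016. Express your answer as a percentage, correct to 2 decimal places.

-21.17%

Deflate each year: 2010 → 8226.1/1.394 = 5901.08; 2016 → 10005.6/2.151 = 4651.60.
So real GDP changed by 4651.60/5901.08 − 1 = -0.2117, i.e. -21.17%.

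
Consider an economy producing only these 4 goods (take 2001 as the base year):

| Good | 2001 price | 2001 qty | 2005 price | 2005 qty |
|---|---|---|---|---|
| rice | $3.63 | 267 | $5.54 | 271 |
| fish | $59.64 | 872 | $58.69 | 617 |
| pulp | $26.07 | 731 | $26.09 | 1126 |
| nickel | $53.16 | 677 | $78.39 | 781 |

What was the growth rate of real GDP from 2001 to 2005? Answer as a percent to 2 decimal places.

0.59%

Real GDP 2001 = Nominal GDP 2001 = 3.63·267 + 59.64·872 + 26.07·731 + 53.16·677 = 108021.78.
Real GDP 2005 (at 2001 prices) = 3.63·271 + 59.64·617 + 26.07·1126 + 53.16·781 = 108654.39.
Real growth = 108654.39/108021.78 − 1 = 0.0059.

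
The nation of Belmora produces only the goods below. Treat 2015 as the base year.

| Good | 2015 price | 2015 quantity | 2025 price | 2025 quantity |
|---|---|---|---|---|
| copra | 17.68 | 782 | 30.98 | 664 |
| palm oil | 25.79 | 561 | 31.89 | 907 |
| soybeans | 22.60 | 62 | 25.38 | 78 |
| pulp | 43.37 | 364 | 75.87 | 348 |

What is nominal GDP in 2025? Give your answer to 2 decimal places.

Nominal GDP 2025 = Σ (p_2025 × q_2025) = 30.98·664 + 31.89·907 + 25.38·78 + 75.87·348 = 77877.35.

77877.35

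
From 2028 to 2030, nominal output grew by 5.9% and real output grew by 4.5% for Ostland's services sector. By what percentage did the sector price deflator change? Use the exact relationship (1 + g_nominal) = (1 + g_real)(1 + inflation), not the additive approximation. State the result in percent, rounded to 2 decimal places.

1.34%

(1 + g_nom) = (1 + g_real)(1 + π), so π = 1.0590 / 1.0450 − 1 = 0.01340.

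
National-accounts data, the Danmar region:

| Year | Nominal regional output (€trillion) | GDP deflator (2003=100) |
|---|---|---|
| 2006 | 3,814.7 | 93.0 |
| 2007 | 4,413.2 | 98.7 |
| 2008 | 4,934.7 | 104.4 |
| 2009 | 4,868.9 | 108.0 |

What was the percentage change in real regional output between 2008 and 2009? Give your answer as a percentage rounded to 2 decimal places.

Real regional output 2008 = 4934.7/1.044 = 4726.72.
Real regional output 2009 = 4868.9/1.080 = 4508.24.
Change = 4508.24/4726.72 − 1 = -0.0462.

-4.62%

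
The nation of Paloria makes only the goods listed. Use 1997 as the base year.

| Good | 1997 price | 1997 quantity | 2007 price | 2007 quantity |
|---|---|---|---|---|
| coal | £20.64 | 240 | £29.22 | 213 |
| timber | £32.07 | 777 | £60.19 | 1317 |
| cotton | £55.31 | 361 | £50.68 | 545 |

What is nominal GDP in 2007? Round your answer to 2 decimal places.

Nominal GDP 2007 = Σ (p_2007 × q_2007) = 29.22·213 + 60.19·1317 + 50.68·545 = 113114.69.

£113114.69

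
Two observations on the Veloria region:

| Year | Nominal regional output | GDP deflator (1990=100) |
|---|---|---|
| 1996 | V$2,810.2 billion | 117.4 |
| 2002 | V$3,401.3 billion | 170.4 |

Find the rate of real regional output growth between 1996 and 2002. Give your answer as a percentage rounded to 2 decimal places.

-16.61%

Real regional output 1996 = 2810.2 / 1.174 = 2393.70.
Real regional output 2002 = 3401.3 / 1.704 = 1996.07.
Real growth = 1996.07 / 2393.70 − 1 = -0.1661.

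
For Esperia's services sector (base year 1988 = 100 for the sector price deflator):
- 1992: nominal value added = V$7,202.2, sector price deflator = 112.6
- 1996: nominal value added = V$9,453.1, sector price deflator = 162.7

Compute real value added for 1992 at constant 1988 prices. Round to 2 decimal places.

Real value added = Nominal / (sector price deflator/100) = 7202.2 / 1.126 = 6396.27.

V$6,396.27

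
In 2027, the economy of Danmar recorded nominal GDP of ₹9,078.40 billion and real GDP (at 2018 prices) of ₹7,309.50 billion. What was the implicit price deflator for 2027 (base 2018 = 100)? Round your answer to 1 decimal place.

124.2

implicit price deflator = (Nominal / Real) × 100 = 9078.40 / 7309.50 × 100 = 124.20.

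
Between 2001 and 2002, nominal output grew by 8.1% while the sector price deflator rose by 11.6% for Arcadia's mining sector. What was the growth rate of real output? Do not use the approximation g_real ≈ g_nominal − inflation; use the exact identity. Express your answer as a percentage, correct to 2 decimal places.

-3.14%

(1 + g_nom) = (1 + g_real)(1 + π), so g_real = 1.0810 / 1.1160 − 1 = -0.03136.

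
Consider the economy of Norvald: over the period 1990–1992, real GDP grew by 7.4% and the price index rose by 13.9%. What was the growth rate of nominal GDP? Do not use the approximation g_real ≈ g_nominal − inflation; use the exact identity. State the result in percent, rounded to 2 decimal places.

22.33%

(1 + g_nom) = (1 + g_real)(1 + π) = 1.0740 × 1.1390 = 1.22329.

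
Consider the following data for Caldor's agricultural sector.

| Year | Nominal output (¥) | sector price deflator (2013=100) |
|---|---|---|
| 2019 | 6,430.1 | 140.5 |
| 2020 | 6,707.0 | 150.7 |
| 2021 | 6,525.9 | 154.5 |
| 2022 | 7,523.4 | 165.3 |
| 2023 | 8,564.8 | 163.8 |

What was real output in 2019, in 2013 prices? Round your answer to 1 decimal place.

Real output 2019 = 6430.1 / 1.405 = 4576.58.

¥4,576.6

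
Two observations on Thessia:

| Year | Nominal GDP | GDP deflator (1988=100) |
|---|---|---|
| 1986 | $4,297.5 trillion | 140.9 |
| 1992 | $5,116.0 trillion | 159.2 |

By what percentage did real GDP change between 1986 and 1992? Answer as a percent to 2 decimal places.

Real GDP 1986 = 4297.5 / 1.409 = 3050.04.
Real GDP 1992 = 5116.0 / 1.592 = 3213.57.
Real growth = 3213.57 / 3050.04 − 1 = 0.0536.

5.36%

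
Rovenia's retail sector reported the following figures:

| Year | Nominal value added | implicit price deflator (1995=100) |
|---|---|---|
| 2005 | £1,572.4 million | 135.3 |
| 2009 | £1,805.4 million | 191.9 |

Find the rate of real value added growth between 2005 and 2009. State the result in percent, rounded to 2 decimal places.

Deflate each year: 2005 → 1572.4/1.353 = 1162.16; 2009 → 1805.4/1.919 = 940.80.
So real value added changed by 940.80/1162.16 − 1 = -0.1905, i.e. -19.05%.

-19.05%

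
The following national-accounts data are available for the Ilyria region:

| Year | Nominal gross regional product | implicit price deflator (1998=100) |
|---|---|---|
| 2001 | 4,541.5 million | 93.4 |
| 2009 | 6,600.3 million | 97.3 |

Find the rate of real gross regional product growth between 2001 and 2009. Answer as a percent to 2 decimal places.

Real gross regional product 2001 = 4541.5 / 0.934 = 4862.42.
Real gross regional product 2009 = 6600.3 / 0.973 = 6783.45.
Real growth = 6783.45 / 4862.42 − 1 = 0.3951.

39.51%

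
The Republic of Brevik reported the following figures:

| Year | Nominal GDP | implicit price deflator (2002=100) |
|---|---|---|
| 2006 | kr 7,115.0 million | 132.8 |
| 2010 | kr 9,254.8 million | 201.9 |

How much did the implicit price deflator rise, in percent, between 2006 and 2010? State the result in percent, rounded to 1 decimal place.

Price-level change = 201.9 / 132.8 − 1 = 0.5203.

52.0%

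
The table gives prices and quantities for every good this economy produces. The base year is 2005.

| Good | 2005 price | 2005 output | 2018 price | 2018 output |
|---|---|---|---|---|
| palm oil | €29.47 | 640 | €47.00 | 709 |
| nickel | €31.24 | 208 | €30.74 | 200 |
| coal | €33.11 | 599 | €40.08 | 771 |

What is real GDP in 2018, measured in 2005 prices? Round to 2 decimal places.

Real GDP 2018 = Σ (p_2005 × q_2018) = 29.47·709 + 31.24·200 + 33.11·771 = 52670.04.

€52670.04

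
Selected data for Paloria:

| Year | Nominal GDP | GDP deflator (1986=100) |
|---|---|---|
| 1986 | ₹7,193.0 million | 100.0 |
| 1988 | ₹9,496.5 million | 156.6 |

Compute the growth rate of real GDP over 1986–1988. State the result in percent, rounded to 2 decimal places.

Deflate each year: 1986 → 7193.0/1.000 = 7193.00; 1988 → 9496.5/1.566 = 6064.18.
So real GDP changed by 6064.18/7193.00 − 1 = -0.1569, i.e. -15.69%.

-15.69%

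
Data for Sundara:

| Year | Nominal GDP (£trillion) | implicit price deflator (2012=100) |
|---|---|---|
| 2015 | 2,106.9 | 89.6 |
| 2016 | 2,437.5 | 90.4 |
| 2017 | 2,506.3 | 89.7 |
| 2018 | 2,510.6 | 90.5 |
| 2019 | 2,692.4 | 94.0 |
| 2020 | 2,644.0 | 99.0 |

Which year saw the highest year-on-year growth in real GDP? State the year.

2016: real = 2437.5/0.904 = 2696.35; growth vs 2015 (2351.45) = 14.67%.
2017: real = 2506.3/0.897 = 2794.09; growth vs 2016 (2696.35) = 3.62%.
2018: real = 2510.6/0.905 = 2774.14; growth vs 2017 (2794.09) = -0.71%.
2019: real = 2692.4/0.940 = 2864.26; growth vs 2018 (2774.14) = 3.25%.
2020: real = 2644.0/0.990 = 2670.71; growth vs 2019 (2864.26) = -6.76%.

2016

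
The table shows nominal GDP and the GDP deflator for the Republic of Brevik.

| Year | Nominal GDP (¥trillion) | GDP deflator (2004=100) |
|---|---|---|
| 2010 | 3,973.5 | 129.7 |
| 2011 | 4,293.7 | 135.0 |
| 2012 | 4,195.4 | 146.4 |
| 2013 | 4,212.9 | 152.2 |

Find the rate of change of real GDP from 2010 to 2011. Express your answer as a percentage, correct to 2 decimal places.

Real GDP 2010 = 3973.5/1.297 = 3063.61.
Real GDP 2011 = 4293.7/1.350 = 3180.52.
Change = 3180.52/3063.61 − 1 = 0.0382.

3.82%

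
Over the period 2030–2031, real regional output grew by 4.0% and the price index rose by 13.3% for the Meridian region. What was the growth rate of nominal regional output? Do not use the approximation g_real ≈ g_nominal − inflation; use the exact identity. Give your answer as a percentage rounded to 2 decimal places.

17.83%

(1 + g_nom) = (1 + g_real)(1 + π) = 1.0400 × 1.1330 = 1.17832.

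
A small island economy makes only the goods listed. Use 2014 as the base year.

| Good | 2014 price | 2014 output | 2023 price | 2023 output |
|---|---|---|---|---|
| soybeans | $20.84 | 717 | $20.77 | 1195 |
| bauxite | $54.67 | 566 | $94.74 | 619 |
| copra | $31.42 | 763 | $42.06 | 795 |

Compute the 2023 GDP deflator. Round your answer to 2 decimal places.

139.63

Nominal GDP 2023 = 20.77·1195 + 94.74·619 + 42.06·795 = 116901.91.
Real GDP 2023 (at 2014 prices) = 20.84·1195 + 54.67·619 + 31.42·795 = 83723.43.
Deflator = Nominal/Real × 100 = 116901.91/83723.43 × 100 = 139.629.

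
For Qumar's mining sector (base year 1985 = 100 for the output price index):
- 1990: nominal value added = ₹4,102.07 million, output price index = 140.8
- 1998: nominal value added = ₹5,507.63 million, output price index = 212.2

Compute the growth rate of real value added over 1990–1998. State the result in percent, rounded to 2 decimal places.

-10.91%

Real value added 1990 = 4102.07 / 1.408 = 2913.40.
Real value added 1998 = 5507.63 / 2.122 = 2595.49.
Real growth = 2595.49 / 2913.40 − 1 = -0.1091.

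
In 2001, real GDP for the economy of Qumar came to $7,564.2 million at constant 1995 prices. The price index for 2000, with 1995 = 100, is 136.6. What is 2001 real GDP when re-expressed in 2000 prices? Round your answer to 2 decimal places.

Real GDP in 2000 prices = Real GDP in 1995 prices × (P_2000/P_1995) = 7564.2 × 1.366 = 10332.70.

$10,332.70 million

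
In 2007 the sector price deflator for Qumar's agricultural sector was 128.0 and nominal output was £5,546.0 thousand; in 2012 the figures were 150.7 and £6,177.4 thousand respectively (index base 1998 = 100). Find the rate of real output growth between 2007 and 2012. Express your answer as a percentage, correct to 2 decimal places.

-5.39%

Real output 2007 = 5546.0 / 1.280 = 4332.81.
Real output 2012 = 6177.4 / 1.507 = 4099.14.
Real growth = 4099.14 / 4332.81 − 1 = -0.0539.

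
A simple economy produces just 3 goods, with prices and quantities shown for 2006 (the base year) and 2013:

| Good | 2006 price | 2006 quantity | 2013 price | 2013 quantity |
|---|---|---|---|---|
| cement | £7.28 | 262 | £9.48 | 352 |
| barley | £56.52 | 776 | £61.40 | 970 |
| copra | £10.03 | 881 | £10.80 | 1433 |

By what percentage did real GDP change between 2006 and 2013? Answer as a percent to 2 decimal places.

31.42%

Real GDP 2006 = Nominal GDP 2006 = 7.28·262 + 56.52·776 + 10.03·881 = 54603.31.
Real GDP 2013 (at 2006 prices) = 7.28·352 + 56.52·970 + 10.03·1433 = 71759.95.
Real growth = 71759.95/54603.31 − 1 = 0.3142.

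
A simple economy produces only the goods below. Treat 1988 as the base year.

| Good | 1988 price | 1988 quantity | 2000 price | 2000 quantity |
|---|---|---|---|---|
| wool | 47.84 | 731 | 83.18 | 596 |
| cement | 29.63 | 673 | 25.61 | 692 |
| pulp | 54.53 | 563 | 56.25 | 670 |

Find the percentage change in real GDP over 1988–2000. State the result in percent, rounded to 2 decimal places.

Real GDP 1988 = Nominal GDP 1988 = 47.84·731 + 29.63·673 + 54.53·563 = 85612.42.
Real GDP 2000 (at 1988 prices) = 47.84·596 + 29.63·692 + 54.53·670 = 85551.70.
Real growth = 85551.70/85612.42 − 1 = -0.0007.

-0.07%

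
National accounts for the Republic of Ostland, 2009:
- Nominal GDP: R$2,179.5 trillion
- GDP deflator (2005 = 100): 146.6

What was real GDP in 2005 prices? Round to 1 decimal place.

R$1,486.7 trillion

Real GDP = Nominal / (GDP deflator/100) = 2179.5 / 1.466 = 1486.70.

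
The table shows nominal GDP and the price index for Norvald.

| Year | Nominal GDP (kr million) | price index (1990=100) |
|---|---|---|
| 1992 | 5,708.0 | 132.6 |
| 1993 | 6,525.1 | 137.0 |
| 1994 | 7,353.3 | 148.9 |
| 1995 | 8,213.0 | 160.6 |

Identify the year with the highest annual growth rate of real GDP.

1993: real = 6525.1/1.370 = 4762.85; growth vs 1992 (4304.68) = 10.64%.
1994: real = 7353.3/1.489 = 4938.42; growth vs 1993 (4762.85) = 3.69%.
1995: real = 8213.0/1.606 = 5113.95; growth vs 1994 (4938.42) = 3.55%.

1993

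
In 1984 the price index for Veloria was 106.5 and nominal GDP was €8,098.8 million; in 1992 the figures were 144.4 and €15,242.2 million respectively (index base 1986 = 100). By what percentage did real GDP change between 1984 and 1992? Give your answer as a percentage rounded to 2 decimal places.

38.81%

Real GDP 1984 = 8098.8 / 1.065 = 7604.51.
Real GDP 1992 = 15242.2 / 1.444 = 10555.54.
Real growth = 10555.54 / 7604.51 − 1 = 0.3881.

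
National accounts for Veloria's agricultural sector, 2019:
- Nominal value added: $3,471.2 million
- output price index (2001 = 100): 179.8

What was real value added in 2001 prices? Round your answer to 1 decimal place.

$1,930.6 million

Real value added = Nominal / (output price index/100) = 3471.2 / 1.798 = 1930.59.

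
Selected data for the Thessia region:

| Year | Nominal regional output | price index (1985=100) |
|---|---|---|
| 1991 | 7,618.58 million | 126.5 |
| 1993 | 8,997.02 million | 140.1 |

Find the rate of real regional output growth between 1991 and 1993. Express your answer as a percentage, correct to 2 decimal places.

6.63%

Real regional output 1991 = 7618.58 / 1.265 = 6022.59.
Real regional output 1993 = 8997.02 / 1.401 = 6421.86.
Real growth = 6421.86 / 6022.59 − 1 = 0.0663.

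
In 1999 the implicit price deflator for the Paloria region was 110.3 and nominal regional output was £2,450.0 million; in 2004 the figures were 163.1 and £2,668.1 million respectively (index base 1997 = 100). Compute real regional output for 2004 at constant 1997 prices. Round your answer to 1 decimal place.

£1,635.9 million

Real regional output = Nominal / (implicit price deflator/100) = 2668.1 / 1.631 = 1635.87.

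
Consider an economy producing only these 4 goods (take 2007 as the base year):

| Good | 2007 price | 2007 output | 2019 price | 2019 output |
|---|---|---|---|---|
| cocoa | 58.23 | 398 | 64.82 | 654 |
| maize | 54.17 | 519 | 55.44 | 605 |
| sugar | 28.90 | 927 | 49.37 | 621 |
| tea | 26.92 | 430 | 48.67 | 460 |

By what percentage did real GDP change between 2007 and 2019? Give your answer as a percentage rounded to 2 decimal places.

Real GDP 2007 = Nominal GDP 2007 = 58.23·398 + 54.17·519 + 28.90·927 + 26.92·430 = 89655.67.
Real GDP 2019 (at 2007 prices) = 58.23·654 + 54.17·605 + 28.90·621 + 26.92·460 = 101185.37.
Real growth = 101185.37/89655.67 − 1 = 0.1286.

12.86%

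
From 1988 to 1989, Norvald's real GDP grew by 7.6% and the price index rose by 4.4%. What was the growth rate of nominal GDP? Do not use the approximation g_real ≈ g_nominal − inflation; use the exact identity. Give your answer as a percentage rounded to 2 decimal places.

12.33%

(1 + g_nom) = (1 + g_real)(1 + π) = 1.0760 × 1.0440 = 1.12334.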